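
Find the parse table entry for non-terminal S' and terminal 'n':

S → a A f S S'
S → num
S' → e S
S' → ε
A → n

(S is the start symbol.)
Empty (error entry)

To find M[S', 'n'], we find productions for S' where 'n' is in the predict set (PREDICT(N → α) = (FIRST(α) \ {ε}) ∪ (FOLLOW(N) if α ⇒* ε)).

Relevant sets:
  FOLLOW(S') = { $, 'e' }

S' → e S: PREDICT = { 'e' }
S' → ε: PREDICT = { $, 'e' }

M[S', 'n'] is empty (no production applies)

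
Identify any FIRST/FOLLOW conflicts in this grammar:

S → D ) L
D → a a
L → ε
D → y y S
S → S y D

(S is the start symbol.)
No FIRST/FOLLOW conflicts.

A FIRST/FOLLOW conflict occurs when a non-terminal N has a nullable alternative N → β (β ⇒* ε) and another alternative N → α with FIRST(α) ∩ FOLLOW(N) ≠ ∅: on such a lookahead the parser cannot decide between expanding α and letting N vanish via β.

Nullable non-terminals: L.
L has a nullable alternative but only one production, so nothing to check.

D, S have no nullable alternative, so no FIRST/FOLLOW check is needed there.

No FIRST/FOLLOW conflicts found.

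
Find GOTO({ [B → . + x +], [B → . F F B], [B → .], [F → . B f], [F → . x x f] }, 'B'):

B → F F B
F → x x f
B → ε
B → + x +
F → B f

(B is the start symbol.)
{ [F → B . f] }

GOTO(I, 'B') = CLOSURE({ [A → αX.β] : [A → α.Xβ] ∈ I, X = 'B' })

Items with dot before 'B', with the dot advanced:
  [F → . B f] → [F → B . f]
Closure adds nothing (no advanced item has the dot before a non-terminal).

GOTO = { [F → B . f] }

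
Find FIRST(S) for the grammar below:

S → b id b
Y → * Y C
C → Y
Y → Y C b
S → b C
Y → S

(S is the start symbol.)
{ 'b' }

To compute FIRST(S), examine every production with S on the left-hand side, reading each right-hand side left to right until a non-nullable symbol is reached.

From S → b id b:
  - b is a terminal: add 'b' and stop
From S → b C:
  - b is a terminal: add 'b' and stop

Collecting: FIRST(S) = { 'b' }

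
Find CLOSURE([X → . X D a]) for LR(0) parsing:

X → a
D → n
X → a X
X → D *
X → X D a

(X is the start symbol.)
To compute CLOSURE, for each item [A → α.Bβ] where B is a non-terminal, add [B → .γ] for all productions B → γ; repeat for the newly added items until nothing changes.

Start with: [X → . X D a]
  [X → . X D a] has the dot before X: add [X → . a], [X → . a X], [X → . D *]
  [X → . D *] has the dot before D: add [D → . n]
No further items can be added.

CLOSURE = { [D → . n], [X → . D *], [X → . X D a], [X → . a X], [X → . a] }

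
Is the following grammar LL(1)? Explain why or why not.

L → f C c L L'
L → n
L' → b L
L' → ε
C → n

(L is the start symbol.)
Relevant sets:
  FOLLOW(L') = { $, 'b' }

For L:
  PREDICT(L → f C c L L') = { 'f' }
  PREDICT(L → n) = { 'n' }
For L':
  PREDICT(L' → b L) = { 'b' }
  PREDICT(L' → ε) = { $, 'b' }
C has a single production, so nothing to check there.

Conflict found: Predict set conflict for L': { 'b' }
The grammar is NOT LL(1).

Answer: No. Predict set conflict for L': { 'b' }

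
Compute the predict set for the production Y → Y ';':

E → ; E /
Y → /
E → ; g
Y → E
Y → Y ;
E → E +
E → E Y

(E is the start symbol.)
{ '/', ';' }

PREDICT(Y → Y ';') = (FIRST(RHS) \ {ε}) ∪ (FOLLOW(Y) if ε ∈ FIRST(RHS), i.e. RHS ⇒* ε)
FIRST(Y) = { '/', ';' }
FIRST(Y ';') = { '/', ';' }
ε ∉ FIRST(Y ';'), so FOLLOW(Y) is not added.
PREDICT(Y → Y ';') = { '/', ';' }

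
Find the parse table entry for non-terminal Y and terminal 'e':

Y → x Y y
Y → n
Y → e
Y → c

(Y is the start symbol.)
Y → e

To find M[Y, 'e'], we find productions for Y where 'e' is in the predict set (PREDICT(N → α) = (FIRST(α) \ {ε}) ∪ (FOLLOW(N) if α ⇒* ε)).

Y → x Y y: PREDICT = { 'x' }
Y → n: PREDICT = { 'n' }
Y → e: PREDICT = { 'e' }
  'e' is in predict set, so this production goes in M[Y, 'e']
Y → c: PREDICT = { 'c' }

M[Y, 'e'] = Y → e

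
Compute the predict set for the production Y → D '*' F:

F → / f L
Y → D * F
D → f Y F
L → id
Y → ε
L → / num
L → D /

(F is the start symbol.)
{ 'f' }

PREDICT(Y → D '*' F) = (FIRST(RHS) \ {ε}) ∪ (FOLLOW(Y) if ε ∈ FIRST(RHS), i.e. RHS ⇒* ε)
FIRST(D) = { 'f' }
FIRST(D '*' F) = { 'f' }
ε ∉ FIRST(D '*' F), so FOLLOW(Y) is not added.
PREDICT(Y → D '*' F) = { 'f' }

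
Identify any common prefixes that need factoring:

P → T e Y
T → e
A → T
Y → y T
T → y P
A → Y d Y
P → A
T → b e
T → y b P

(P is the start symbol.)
Yes, T has productions with common prefix 'y'

Left-factoring is needed when two productions for the same non-terminal
share a common prefix on the right-hand side.

Productions for P:
  P → T e Y
  P → A
Productions for T:
  T → e
  T → y P
  T → b e
  T → y b P
Productions for A:
  A → T
  A → Y d Y

Found common prefix 'y' in productions for T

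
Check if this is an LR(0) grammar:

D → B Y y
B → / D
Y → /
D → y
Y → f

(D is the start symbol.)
A grammar is LR(0) if no state in the canonical LR(0) collection has:
  - both a shift item (dot before a terminal) and a complete item (shift-reduce conflict), or
  - two or more complete items (reduce-reduce conflict; the accept item [D' → D .] counts as a complete item here).

Augment with D' → D and build the canonical LR(0) collection (I0 = CLOSURE({[D' → . D]}), then GOTO on every symbol after a dot until no new states appear). It has 10 states:
  I0: { [B → . / D], [D → . B Y y], [D → . y], [D' → . D] }  — shift
  I1: { [B → . / D], [B → / . D], [D → . B Y y], [D → . y] }  — shift
  I2: { [D → B . Y y], [Y → . /], [Y → . f] }  — shift
  I3: { [D' → D .] }  — accept
  I4: { [D → y .] }  — reduce
  I5: { [Y → / .] }  — reduce
  I6: { [D → B Y . y] }  — shift
  I7: { [Y → f .] }  — reduce
  I8: { [D → B Y y .] }  — reduce
  I9: { [B → / D .] }  — reduce

Every state is either a pure shift/goto state or contains exactly one complete item and nothing to shift — no conflicts. The grammar is LR(0).

Answer: Yes, the grammar is LR(0)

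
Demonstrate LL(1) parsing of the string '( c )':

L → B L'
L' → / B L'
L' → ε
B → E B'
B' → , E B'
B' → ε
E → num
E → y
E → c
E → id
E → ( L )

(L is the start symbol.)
LL(1) parsing maintains a stack (initially the start symbol over $) and the input. At each step: if the stack top is a terminal, match it against the current input token; if it is a non-terminal N, replace it with the RHS of M[N, lookahead] (the unique production whose predict set contains the lookahead).

Stack is shown with the top on the left.

Stack              Input    Action
----------------------------------
L $                ( c ) $  output L → B L'
B L' $             ( c ) $  output B → E B'
E B' L' $          ( c ) $  output E → ( L )
( L ) B' L' $      ( c ) $  match '('
L ) B' L' $        c ) $    output L → B L'
B L' ) B' L' $     c ) $    output B → E B'
E B' L' ) B' L' $  c ) $    output E → c
c B' L' ) B' L' $  c ) $    match 'c'
B' L' ) B' L' $    ) $      output B' → ε
L' ) B' L' $       ) $      output L' → ε
) B' L' $          ) $      match ')'
B' L' $            $        output B' → ε
L' $               $        output L' → ε
$                  $        accept

The string is accepted.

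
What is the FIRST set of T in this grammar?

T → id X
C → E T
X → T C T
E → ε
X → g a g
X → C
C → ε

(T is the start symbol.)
{ 'id' }

To compute FIRST(T), examine every production with T on the left-hand side, reading each right-hand side left to right until a non-nullable symbol is reached.

From T → id X:
  - id is a terminal: add 'id' and stop

Collecting: FIRST(T) = { 'id' }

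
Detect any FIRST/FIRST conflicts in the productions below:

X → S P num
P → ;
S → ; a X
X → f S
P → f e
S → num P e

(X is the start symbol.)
No FIRST/FIRST conflicts.

A FIRST/FIRST conflict occurs when two productions N → α and N → β for the same non-terminal have FIRST(α) ∩ FIRST(β) ≠ ∅ (with ε ∈ FIRST of a nullable right-hand side, so two nullable alternatives also conflict).

FIRST sets of the non-terminals at (or reachable through a nullable prefix from) the front of some alternative:
  FIRST(S) = { ';', 'num' }

Productions for X:
  X → S P num: FIRST = { ';', 'num' }
  X → f S: FIRST = { 'f' }
Productions for P:
  P → ;: FIRST = { ';' }
  P → f e: FIRST = { 'f' }
Productions for S:
  S → ; a X: FIRST = { ';' }
  S → num P e: FIRST = { 'num' }

All alternatives of each non-terminal have pairwise disjoint FIRST sets.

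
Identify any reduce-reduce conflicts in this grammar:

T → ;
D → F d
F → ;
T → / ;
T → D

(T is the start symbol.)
Yes — I2: [F → ; .] vs [T → ; .]

A reduce-reduce conflict occurs when an LR(0) state has two complete items [A → α .] and [B → β .] — both call for a reduction, and with no lookahead the parser cannot choose between them.

Augment with T' → T and build the canonical LR(0) collection (I0 = CLOSURE({[T' → . T]}), then GOTO on every symbol after a dot until no new states appear). It has 8 states:
  I0: { [D → . F d], [F → . ;], [T → . / ;], [T → . ;], [T → . D], [T' → . T] }  — shift
  I1: { [T → / . ;] }  — shift
  I2: { [F → ; .], [T → ; .] }  — 2 reduces
  I3: { [T → D .] }  — reduce
  I4: { [D → F . d] }  — shift
  I5: { [T' → T .] }  — accept
  I6: { [D → F d .] }  — reduce
  I7: { [T → / ; .] }  — reduce

I2 contains complete items [F → ; .], [T → ; .] — reduce-reduce conflict.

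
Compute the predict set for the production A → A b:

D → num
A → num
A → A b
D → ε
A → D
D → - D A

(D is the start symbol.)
PREDICT(A → A b) = (FIRST(RHS) \ {ε}) ∪ (FOLLOW(A) if ε ∈ FIRST(RHS), i.e. RHS ⇒* ε)
FIRST(A) = { '-', 'b', 'num', ε }
FIRST(A b) = { '-', 'b', 'num' }
ε ∉ FIRST(A b), so FOLLOW(A) is not added.
PREDICT(A → A b) = { '-', 'b', 'num' }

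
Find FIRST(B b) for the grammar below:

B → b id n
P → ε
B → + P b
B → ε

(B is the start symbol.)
{ '+', 'b' }

FIRST sets of the non-terminals involved (from the grammar, by fixed-point iteration):
  FIRST(B) = { '+', 'b', ε }

To compute FIRST(B b), process the symbols left to right:
Symbol B is a non-terminal. Add FIRST(B) \ {ε} = { '+', 'b' }
B is nullable (ε ∈ FIRST(B)), continue to the next symbol.
Symbol b is a terminal. Add 'b' and stop.
FIRST(B b) = { '+', 'b' }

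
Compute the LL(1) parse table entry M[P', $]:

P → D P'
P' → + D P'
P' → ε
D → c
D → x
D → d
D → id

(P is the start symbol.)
To find M[P', $], we find productions for P' where $ is in the predict set (PREDICT(N → α) = (FIRST(α) \ {ε}) ∪ (FOLLOW(N) if α ⇒* ε)).

Relevant sets:
  FOLLOW(P') = { $ }

P' → + D P': PREDICT = { '+' }
P' → ε: PREDICT = { $ }
  $ is in predict set, so this production goes in M[P', $]

M[P', $] = P' → ε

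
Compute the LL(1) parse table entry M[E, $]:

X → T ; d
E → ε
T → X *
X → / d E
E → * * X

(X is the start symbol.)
To find M[E, $], we find productions for E where $ is in the predict set (PREDICT(N → α) = (FIRST(α) \ {ε}) ∪ (FOLLOW(N) if α ⇒* ε)).

Relevant sets:
  FOLLOW(E) = { $, '*' }

E → ε: PREDICT = { $, '*' }
  $ is in predict set, so this production goes in M[E, $]
E → * * X: PREDICT = { '*' }

M[E, $] = E → ε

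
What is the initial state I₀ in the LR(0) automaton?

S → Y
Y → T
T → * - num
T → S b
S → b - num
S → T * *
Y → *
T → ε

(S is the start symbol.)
{ [S → . T * *], [S → . Y], [S → . b - num], [S' → . S], [T → . * - num], [T → . S b], [T → .], [Y → . *], [Y → . T] }

First, augment the grammar with S' → S
I₀ = CLOSURE({ [S' → . S] }):
  [S' → . S] has the dot before S: add [S → . Y], [S → . b - num], [S → . T * *]
  [S → . Y] has the dot before Y: add [Y → . T], [Y → . *]
  [S → . T * *] has the dot before T: add [T → . * - num], [T → . S b], [T → .]
No further items can be added.

I₀ = { [S → . T * *], [S → . Y], [S → . b - num], [S' → . S], [T → . * - num], [T → . S b], [T → .], [Y → . *], [Y → . T] }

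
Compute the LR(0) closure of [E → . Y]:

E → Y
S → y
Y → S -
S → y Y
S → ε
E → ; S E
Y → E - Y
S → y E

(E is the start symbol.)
To compute CLOSURE, for each item [A → α.Bβ] where B is a non-terminal, add [B → .γ] for all productions B → γ; repeat for the newly added items until nothing changes.

Start with: [E → . Y]
  [E → . Y] has the dot before Y: add [Y → . S -], [Y → . E - Y]
  [Y → . S -] has the dot before S: add [S → . y], [S → . y Y], [S → .], [S → . y E]
  [Y → . E - Y] has the dot before E: add [E → . ; S E]
No further items can be added.

CLOSURE = { [E → . ; S E], [E → . Y], [S → . y E], [S → . y Y], [S → . y], [S → .], [Y → . E - Y], [Y → . S -] }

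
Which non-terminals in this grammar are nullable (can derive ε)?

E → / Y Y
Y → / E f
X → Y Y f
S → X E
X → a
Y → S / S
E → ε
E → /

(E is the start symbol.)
ε-productions: E → ε
So E is immediately nullable.
No further non-terminal can be added: every production for the remaining non-terminals contains a terminal or a non-nullable non-terminal.
Nullable = { 'E' }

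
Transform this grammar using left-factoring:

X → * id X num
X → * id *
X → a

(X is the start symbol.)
X → * id X'
X' → X num
X' → *
X → a

Left-factoring transforms A → αβ₁ | αβ₂ into A → αA' and A' → β₁ | β₂
(α is the longest common prefix among the alternatives). Repeat until
no nonterminal has two alternatives with a common prefix.

Round 1: X has alternatives sharing prefix '* id'. Introduce X': X → * id X'
  Add: X' → X num
  Add: X' → *

No remaining common prefixes — done.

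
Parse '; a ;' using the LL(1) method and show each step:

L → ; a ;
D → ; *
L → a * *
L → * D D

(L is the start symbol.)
LL(1) parsing maintains a stack (initially the start symbol over $) and the input. At each step: if the stack top is a terminal, match it against the current input token; if it is a non-terminal N, replace it with the RHS of M[N, lookahead] (the unique production whose predict set contains the lookahead).

Stack is shown with the top on the left.

Stack    Input    Action
------------------------
L $      ; a ; $  output L → ; a ;
; a ; $  ; a ; $  match ';'
a ; $    a ; $    match 'a'
; $      ; $      match ';'
$        $        accept

The string is accepted.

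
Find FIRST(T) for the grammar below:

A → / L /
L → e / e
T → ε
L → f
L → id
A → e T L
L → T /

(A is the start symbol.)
{ ε }

To compute FIRST(T), examine every production with T on the left-hand side, reading each right-hand side left to right until a non-nullable symbol is reached.

From T → ε:
  - ε-production, so ε ∈ FIRST(T)

Collecting: FIRST(T) = { ε }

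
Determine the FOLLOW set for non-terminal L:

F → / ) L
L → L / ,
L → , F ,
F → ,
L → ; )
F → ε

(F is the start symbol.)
To compute FOLLOW(L), find every occurrence of L on a right-hand side N → α L β: add FIRST(β) \ {ε}, and if β is empty or nullable also add FOLLOW(N). Iterate to a fixed point.

In F → / ) L: L is at the end, add FOLLOW(F)
In L → L / ,: L is followed by '/' ',', add FIRST('/' ',') \ {ε} = { '/' }

The FOLLOW sets referred to above (computed the same way, to a fixed point):
  FOLLOW(F) = { $, ',' }

Taking the union: FOLLOW(L) = { $, ',', '/' }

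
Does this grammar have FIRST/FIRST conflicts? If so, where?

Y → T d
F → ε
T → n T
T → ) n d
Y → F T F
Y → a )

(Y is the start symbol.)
A FIRST/FIRST conflict occurs when two productions N → α and N → β for the same non-terminal have FIRST(α) ∩ FIRST(β) ≠ ∅ (with ε ∈ FIRST of a nullable right-hand side, so two nullable alternatives also conflict).

FIRST sets of the non-terminals at (or reachable through a nullable prefix from) the front of some alternative:
  FIRST(T) = { ')', 'n' }
  FIRST(F) = { ε }

Productions for Y:
  Y → T d: FIRST = { ')', 'n' }
  Y → F T F: FIRST = { ')', 'n' }
  Y → a ): FIRST = { 'a' }
Productions for T:
  T → n T: FIRST = { 'n' }
  T → ) n d: FIRST = { ')' }
F has only one production, so no FIRST/FIRST conflict is possible there.

Conflict for Y: Y → T d and Y → F T F
  Overlap: { ')', 'n' }

Answer: Yes. Y → T d / Y → F T F on { ')', 'n' }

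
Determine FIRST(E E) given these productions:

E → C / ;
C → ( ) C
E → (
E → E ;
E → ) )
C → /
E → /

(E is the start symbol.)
{ '(', ')', '/' }

FIRST sets of the non-terminals involved (from the grammar, by fixed-point iteration):
  FIRST(E) = { '(', ')', '/' }

To compute FIRST(E E), process the symbols left to right:
Symbol E is a non-terminal. Add FIRST(E) \ {ε} = { '(', ')', '/' }
E is not nullable (ε ∉ FIRST(E)), so stop here.
FIRST(E E) = { '(', ')', '/' }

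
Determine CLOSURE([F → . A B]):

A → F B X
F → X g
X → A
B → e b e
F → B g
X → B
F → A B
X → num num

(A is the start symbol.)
{ [A → . F B X], [B → . e b e], [F → . A B], [F → . B g], [F → . X g], [X → . A], [X → . B], [X → . num num] }

To compute CLOSURE, for each item [A → α.Bβ] where B is a non-terminal, add [B → .γ] for all productions B → γ; repeat for the newly added items until nothing changes.

Start with: [F → . A B]
  [F → . A B] has the dot before A: add [A → . F B X]
  [A → . F B X] has the dot before F: add [F → . X g], [F → . B g]
  [F → . X g] has the dot before X: add [X → . A], [X → . B], [X → . num num]
  [F → . B g] has the dot before B: add [B → . e b e]
No further items can be added.

CLOSURE = { [A → . F B X], [B → . e b e], [F → . A B], [F → . B g], [F → . X g], [X → . A], [X → . B], [X → . num num] }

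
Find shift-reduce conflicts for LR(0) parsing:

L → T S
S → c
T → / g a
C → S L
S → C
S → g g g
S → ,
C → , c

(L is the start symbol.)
A shift-reduce conflict occurs when an LR(0) state has both:
  - a complete (reduce) item [A → α .] (dot at the end), and
  - a shift item [B → β . c γ] (dot before a terminal).

Augment with L' → L and build the canonical LR(0) collection (I0 = CLOSURE({[L' → . L]}), then GOTO on every symbol after a dot until no new states appear). It has 15 states:
  I0: { [L → . T S], [L' → . L], [T → . / g a] }  — shift
  I1: { [T → / . g a] }  — shift
  I2: { [L' → L .] }  — accept
  I3: { [C → . , c], [C → . S L], [L → T . S], [S → . ,], [S → . C], [S → . c], [S → . g g g] }  — shift
  I4: { [C → , . c], [S → , .] }  — shift, reduce
  I5: { [S → C .] }  — reduce
  I6: { [C → S . L], [L → . T S], [L → T S .], [T → . / g a] }  — shift, reduce
  I7: { [S → c .] }  — reduce
  I8: { [S → g . g g] }  — shift
  I9: { [S → g g . g] }  — shift
  I10: { [S → g g g .] }  — reduce
  I11: { [C → S L .] }  — reduce
  I12: { [C → , c .] }  — reduce
  I13: { [T → / g . a] }  — shift
  I14: { [T → / g a .] }  — reduce

I4 contains reduce item [S → , .] and shift item [C → , . c] — shift-reduce conflict.
I6 contains reduce item [L → T S .] and shift item [T → . / g a] — shift-reduce conflict.

Answer: Yes — I4: [S → , .] vs [C → , . c]; I6: [L → T S .] vs [T → . / g a]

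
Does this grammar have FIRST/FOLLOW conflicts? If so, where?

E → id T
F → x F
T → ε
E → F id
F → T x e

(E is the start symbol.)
A FIRST/FOLLOW conflict occurs when a non-terminal N has a nullable alternative N → β (β ⇒* ε) and another alternative N → α with FIRST(α) ∩ FOLLOW(N) ≠ ∅: on such a lookahead the parser cannot decide between expanding α and letting N vanish via β.

Nullable non-terminals: T.
T has a nullable alternative but only one production, so nothing to check.

E, F have no nullable alternative, so no FIRST/FOLLOW check is needed there.

No FIRST/FOLLOW conflicts found.

Answer: No FIRST/FOLLOW conflicts.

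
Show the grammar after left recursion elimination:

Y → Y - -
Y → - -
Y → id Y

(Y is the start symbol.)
Y is directly left-recursive. The standard transformation for
  A → A α₁ | ... | A α_m | β₁ | ... | β_n
is
  A  → β₁ A' | ... | β_n A'
  A' → α₁ A' | ... | α_m A' | ε

Y → - - becomes Y → - - Y'
Y → id Y becomes Y → id Y Y'
Y → Y - - becomes Y' → - - Y'
Add Y' → ε

Resulting grammar:
Y → - - Y'
Y → id Y Y'
Y' → - - Y'
Y' → ε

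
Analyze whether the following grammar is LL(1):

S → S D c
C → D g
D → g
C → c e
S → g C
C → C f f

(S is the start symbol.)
No. Predict set conflict for S: { 'g' }

A grammar is LL(1) if for each non-terminal N with multiple productions, the predict sets of those productions are pairwise disjoint, where PREDICT(N → α) = (FIRST(α) \ {ε}) ∪ (FOLLOW(N) if α ⇒* ε).

Relevant sets:
  FIRST(S) = { 'g' }
  FIRST(D) = { 'g' }
  FIRST(C) = { 'c', 'g' }

For S:
  PREDICT(S → S D c) = { 'g' }
  PREDICT(S → g C) = { 'g' }
For C:
  PREDICT(C → D g) = { 'g' }
  PREDICT(C → c e) = { 'c' }
  PREDICT(C → C f f) = { 'c', 'g' }
D has a single production, so nothing to check there.

Conflict found: Predict set conflict for S: { 'g' }
The grammar is NOT LL(1).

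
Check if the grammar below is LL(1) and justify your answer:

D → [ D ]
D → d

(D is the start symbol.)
For D:
  PREDICT(D → '[' D ']') = { '[' }
  PREDICT(D → d) = { 'd' }

All predict sets are disjoint. The grammar IS LL(1).

Answer: Yes, the grammar is LL(1).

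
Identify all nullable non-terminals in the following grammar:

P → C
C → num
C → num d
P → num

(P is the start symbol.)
None

There are no ε-productions, so no non-terminal can derive ε.
No non-terminals are nullable.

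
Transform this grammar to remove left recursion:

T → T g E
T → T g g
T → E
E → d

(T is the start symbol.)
T is directly left-recursive. The standard transformation for
  A → A α₁ | ... | A α_m | β₁ | ... | β_n
is
  A  → β₁ A' | ... | β_n A'
  A' → α₁ A' | ... | α_m A' | ε

T → E becomes T → E T'
T → T g E becomes T' → g E T'
T → T g g becomes T' → g g T'
Add T' → ε

Productions for other non-terminals are unchanged:
  E → d

Resulting grammar:
T → E T'
T' → g E T'
T' → g g T'
T' → ε
E → d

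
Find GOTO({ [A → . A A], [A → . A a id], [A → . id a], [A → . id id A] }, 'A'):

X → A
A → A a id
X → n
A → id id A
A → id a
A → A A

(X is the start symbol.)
{ [A → . A A], [A → . A a id], [A → . id a], [A → . id id A], [A → A . A], [A → A . a id] }

GOTO(I, 'A') = CLOSURE({ [A → αX.β] : [A → α.Xβ] ∈ I, X = 'A' })

Items with dot before 'A', with the dot advanced:
  [A → . A A] → [A → A . A]
  [A → . A a id] → [A → A . a id]
Closure of the advanced items:
  [A → A . A] has the dot before A: add [A → . A a id], [A → . id id A], [A → . id a], [A → . A A]

GOTO = { [A → . A A], [A → . A a id], [A → . id a], [A → . id id A], [A → A . A], [A → A . a id] }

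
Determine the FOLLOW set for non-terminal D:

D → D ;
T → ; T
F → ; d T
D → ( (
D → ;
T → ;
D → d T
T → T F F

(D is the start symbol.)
{ $, ';' }

To compute FOLLOW(D), find every occurrence of D on a right-hand side N → α D β: add FIRST(β) \ {ε}, and if β is empty or nullable also add FOLLOW(N). Iterate to a fixed point.

D is the start symbol, so $ ∈ FOLLOW(D).
In D → D ;: D is followed by ';', add FIRST(';') \ {ε} = { ';' }

Taking the union: FOLLOW(D) = { $, ';' }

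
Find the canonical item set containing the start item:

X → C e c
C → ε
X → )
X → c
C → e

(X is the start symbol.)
{ [C → . e], [C → .], [X → . )], [X → . C e c], [X → . c], [X' → . X] }

First, augment the grammar with X' → X
I₀ = CLOSURE({ [X' → . X] }):
  [X' → . X] has the dot before X: add [X → . C e c], [X → . )], [X → . c]
  [X → . C e c] has the dot before C: add [C → .], [C → . e]
No further items can be added.

I₀ = { [C → . e], [C → .], [X → . )], [X → . C e c], [X → . c], [X' → . X] }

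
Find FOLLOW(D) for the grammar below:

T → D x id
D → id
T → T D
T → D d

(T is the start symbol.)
To compute FOLLOW(D), find every occurrence of D on a right-hand side N → α D β: add FIRST(β) \ {ε}, and if β is empty or nullable also add FOLLOW(N). Iterate to a fixed point.

In T → D x id: D is followed by x id, add FIRST(x id) \ {ε} = { 'x' }
In T → T D: D is at the end, add FOLLOW(T)
In T → D d: D is followed by d, add FIRST(d) \ {ε} = { 'd' }

The FOLLOW sets referred to above (computed the same way, to a fixed point):
  FOLLOW(T) = { $, 'id' }

Taking the union: FOLLOW(D) = { $, 'd', 'id', 'x' }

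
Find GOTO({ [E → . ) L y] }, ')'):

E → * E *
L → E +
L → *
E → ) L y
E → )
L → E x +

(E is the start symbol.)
{ [E → ) . L y], [E → . ) L y], [E → . )], [E → . * E *], [L → . *], [L → . E +], [L → . E x +] }

GOTO(I, ')') = CLOSURE({ [A → αX.β] : [A → α.Xβ] ∈ I, X = ')' })

Items with dot before ')', with the dot advanced:
  [E → . ) L y] → [E → ) . L y]
Closure of the advanced items:
  [E → ) . L y] has the dot before L: add [L → . E +], [L → . *], [L → . E x +]
  [L → . E +] has the dot before E: add [E → . * E *], [E → . ) L y], [E → . )]

GOTO = { [E → ) . L y], [E → . ) L y], [E → . )], [E → . * E *], [L → . *], [L → . E +], [L → . E x +] }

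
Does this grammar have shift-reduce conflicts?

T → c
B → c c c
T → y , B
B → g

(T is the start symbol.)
A shift-reduce conflict occurs when an LR(0) state has both:
  - a complete (reduce) item [A → α .] (dot at the end), and
  - a shift item [B → β . c γ] (dot before a terminal).

Augment with T' → T and build the canonical LR(0) collection (I0 = CLOSURE({[T' → . T]}), then GOTO on every symbol after a dot until no new states appear). It has 10 states:
  I0: { [T → . c], [T → . y , B], [T' → . T] }  — shift
  I1: { [T' → T .] }  — accept
  I2: { [T → c .] }  — reduce
  I3: { [T → y . , B] }  — shift
  I4: { [B → . c c c], [B → . g], [T → y , . B] }  — shift
  I5: { [T → y , B .] }  — reduce
  I6: { [B → c . c c] }  — shift
  I7: { [B → g .] }  — reduce
  I8: { [B → c c . c] }  — shift
  I9: { [B → c c c .] }  — reduce

No state contains both a complete item and a shift item.

Answer: No shift-reduce conflicts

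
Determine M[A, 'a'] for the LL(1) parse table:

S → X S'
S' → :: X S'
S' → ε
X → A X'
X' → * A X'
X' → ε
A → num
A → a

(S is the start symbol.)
To find M[A, 'a'], we find productions for A where 'a' is in the predict set (PREDICT(N → α) = (FIRST(α) \ {ε}) ∪ (FOLLOW(N) if α ⇒* ε)).

A → num: PREDICT = { 'num' }
A → a: PREDICT = { 'a' }
  'a' is in predict set, so this production goes in M[A, 'a']

M[A, 'a'] = A → a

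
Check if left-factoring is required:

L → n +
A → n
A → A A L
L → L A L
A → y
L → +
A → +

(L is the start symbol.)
No, left-factoring is not needed

Left-factoring is needed when two productions for the same non-terminal
share a common prefix on the right-hand side.

Productions for L:
  L → n +
  L → L A L
  L → +
Productions for A:
  A → n
  A → A A L
  A → y
  A → +

No common prefixes found.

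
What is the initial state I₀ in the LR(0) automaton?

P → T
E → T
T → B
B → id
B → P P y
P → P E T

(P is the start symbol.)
{ [B → . P P y], [B → . id], [P → . P E T], [P → . T], [P' → . P], [T → . B] }

First, augment the grammar with P' → P
I₀ = CLOSURE({ [P' → . P] }):
  [P' → . P] has the dot before P: add [P → . T], [P → . P E T]
  [P → . T] has the dot before T: add [T → . B]
  [T → . B] has the dot before B: add [B → . id], [B → . P P y]
No further items can be added.

I₀ = { [B → . P P y], [B → . id], [P → . P E T], [P → . T], [P' → . P], [T → . B] }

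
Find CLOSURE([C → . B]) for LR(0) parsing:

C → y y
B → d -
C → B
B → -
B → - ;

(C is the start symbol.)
{ [B → . - ;], [B → . -], [B → . d -], [C → . B] }

Start with: [C → . B]
  [C → . B] has the dot before B: add [B → . d -], [B → . -], [B → . - ;]
No further items can be added.

CLOSURE = { [B → . - ;], [B → . -], [B → . d -], [C → . B] }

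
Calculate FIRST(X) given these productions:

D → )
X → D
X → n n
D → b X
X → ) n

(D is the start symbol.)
To compute FIRST(X), examine every production with X on the left-hand side, reading each right-hand side left to right until a non-nullable symbol is reached.

FIRST sets of the other non-terminals involved (by the same procedure, iterated to a fixed point):
  FIRST(D) = { ')', 'b' }

From X → D:
  - D is a non-terminal: add FIRST(D) \ {ε} = { ')', 'b' }
    D is not nullable, so stop
From X → n n:
  - n is a terminal: add 'n' and stop
From X → ) n:
  - ')' is a terminal: add ')' and stop

Collecting: FIRST(X) = { ')', 'b', 'n' }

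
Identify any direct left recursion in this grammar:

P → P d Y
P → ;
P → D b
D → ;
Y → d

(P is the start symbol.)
Yes, P is left-recursive

Direct left recursion occurs when N → N α for some non-terminal N (the right-hand side begins with the left-hand side itself).

P → P d Y: LEFT RECURSIVE (starts with P)
P → ;: starts with ';'
P → D b: starts with D
D → ;: starts with ';'
Y → d: starts with d

The grammar has direct left recursion on: P.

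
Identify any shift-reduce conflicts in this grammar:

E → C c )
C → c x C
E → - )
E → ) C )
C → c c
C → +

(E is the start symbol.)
No shift-reduce conflicts

Augment with E' → E and build the canonical LR(0) collection (I0 = CLOSURE({[E' → . E]}), then GOTO on every symbol after a dot until no new states appear). It has 15 states:
  I0: { [C → . +], [C → . c c], [C → . c x C], [E → . ) C )], [E → . - )], [E → . C c )], [E' → . E] }  — shift
  I1: { [C → . +], [C → . c c], [C → . c x C], [E → ) . C )] }  — shift
  I2: { [C → + .] }  — reduce
  I3: { [E → - . )] }  — shift
  I4: { [E → C . c )] }  — shift
  I5: { [E' → E .] }  — accept
  I6: { [C → c . c], [C → c . x C] }  — shift
  I7: { [C → c c .] }  — reduce
  I8: { [C → . +], [C → . c c], [C → . c x C], [C → c x . C] }  — shift
  I9: { [C → c x C .] }  — reduce
  I10: { [E → C c . )] }  — shift
  I11: { [E → C c ) .] }  — reduce
  I12: { [E → - ) .] }  — reduce
  I13: { [E → ) C . )] }  — shift
  I14: { [E → ) C ) .] }  — reduce

No state contains both a complete item and a shift item.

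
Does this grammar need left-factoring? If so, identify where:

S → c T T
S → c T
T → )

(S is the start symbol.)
Left-factoring is needed when two productions for the same non-terminal
share a common prefix on the right-hand side.

Productions for S:
  S → c T T
  S → c T

Found common prefix 'c T' in productions for S

Answer: Yes, S has productions with common prefix 'c T'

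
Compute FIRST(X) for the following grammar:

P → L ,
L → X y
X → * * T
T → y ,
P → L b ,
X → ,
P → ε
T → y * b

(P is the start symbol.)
{ '*', ',' }

To compute FIRST(X), examine every production with X on the left-hand side, reading each right-hand side left to right until a non-nullable symbol is reached.

From X → * * T:
  - '*' is a terminal: add '*' and stop
From X → ,:
  - ',' is a terminal: add ',' and stop

Collecting: FIRST(X) = { '*', ',' }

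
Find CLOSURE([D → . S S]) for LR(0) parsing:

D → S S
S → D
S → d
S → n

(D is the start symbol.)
Start with: [D → . S S]
  [D → . S S] has the dot before S: add [S → . D], [S → . d], [S → . n]
  [S → . D] has the dot before D: all D-items already present
No further items can be added.

CLOSURE = { [D → . S S], [S → . D], [S → . d], [S → . n] }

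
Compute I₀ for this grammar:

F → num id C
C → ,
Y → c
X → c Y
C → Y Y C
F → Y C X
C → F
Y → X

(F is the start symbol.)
First, augment the grammar with F' → F
I₀ = CLOSURE({ [F' → . F] }):
  [F' → . F] has the dot before F: add [F → . num id C], [F → . Y C X]
  [F → . Y C X] has the dot before Y: add [Y → . c], [Y → . X]
  [Y → . X] has the dot before X: add [X → . c Y]
No further items can be added.

I₀ = { [F → . Y C X], [F → . num id C], [F' → . F], [X → . c Y], [Y → . X], [Y → . c] }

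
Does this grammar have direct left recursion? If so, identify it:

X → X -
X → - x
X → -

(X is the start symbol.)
Direct left recursion occurs when N → N α for some non-terminal N (the right-hand side begins with the left-hand side itself).

X → X -: LEFT RECURSIVE (starts with X)
X → - x: starts with '-'
X → -: starts with '-'

The grammar has direct left recursion on: X.

Answer: Yes, X is left-recursive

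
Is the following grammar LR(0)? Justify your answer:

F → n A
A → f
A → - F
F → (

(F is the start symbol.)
Yes, the grammar is LR(0)

A grammar is LR(0) if no state in the canonical LR(0) collection has:
  - both a shift item (dot before a terminal) and a complete item (shift-reduce conflict), or
  - two or more complete items (reduce-reduce conflict; the accept item [F' → F .] counts as a complete item here).

Augment with F' → F and build the canonical LR(0) collection (I0 = CLOSURE({[F' → . F]}), then GOTO on every symbol after a dot until no new states appear). It has 8 states:
  I0: { [F → . (], [F → . n A], [F' → . F] }  — shift
  I1: { [F → ( .] }  — reduce
  I2: { [F' → F .] }  — accept
  I3: { [A → . - F], [A → . f], [F → n . A] }  — shift
  I4: { [A → - . F], [F → . (], [F → . n A] }  — shift
  I5: { [F → n A .] }  — reduce
  I6: { [A → f .] }  — reduce
  I7: { [A → - F .] }  — reduce

Every state is either a pure shift/goto state or contains exactly one complete item and nothing to shift — no conflicts. The grammar is LR(0).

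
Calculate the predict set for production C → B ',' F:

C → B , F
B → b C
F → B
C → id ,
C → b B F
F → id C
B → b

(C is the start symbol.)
PREDICT(C → B ',' F) = (FIRST(RHS) \ {ε}) ∪ (FOLLOW(C) if ε ∈ FIRST(RHS), i.e. RHS ⇒* ε)
FIRST(B) = { 'b' }
FIRST(B ',' F) = { 'b' }
ε ∉ FIRST(B ',' F), so FOLLOW(C) is not added.
PREDICT(C → B ',' F) = { 'b' }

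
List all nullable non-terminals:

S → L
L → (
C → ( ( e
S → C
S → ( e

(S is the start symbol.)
None

A non-terminal is nullable if it can derive ε (the empty string): either it has an ε-production, or it has a production whose right-hand side consists entirely of nullable non-terminals.

There are no ε-productions, so no non-terminal can derive ε.
No non-terminals are nullable.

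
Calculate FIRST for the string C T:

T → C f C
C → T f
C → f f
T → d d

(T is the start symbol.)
FIRST sets of the non-terminals involved (from the grammar, by fixed-point iteration):
  FIRST(C) = { 'd', 'f' }

To compute FIRST(C T), process the symbols left to right:
Symbol C is a non-terminal. Add FIRST(C) \ {ε} = { 'd', 'f' }
C is not nullable (ε ∉ FIRST(C)), so stop here.
FIRST(C T) = { 'd', 'f' }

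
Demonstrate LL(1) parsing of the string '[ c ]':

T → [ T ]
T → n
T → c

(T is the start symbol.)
LL(1) parsing maintains a stack (initially the start symbol over $) and the input. At each step: if the stack top is a terminal, match it against the current input token; if it is a non-terminal N, replace it with the RHS of M[N, lookahead] (the unique production whose predict set contains the lookahead).

Stack is shown with the top on the left.

Stack    Input    Action
------------------------
T $      [ c ] $  output T → [ T ]
[ T ] $  [ c ] $  match '['
T ] $    c ] $    output T → c
c ] $    c ] $    match 'c'
] $      ] $      match ']'
$        $        accept

The string is accepted.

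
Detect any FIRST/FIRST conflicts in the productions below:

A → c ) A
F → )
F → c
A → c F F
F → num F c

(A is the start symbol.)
Yes. A → c ')' A / A → c F F on { 'c' }

Productions for A:
  A → c ) A: FIRST = { 'c' }
  A → c F F: FIRST = { 'c' }
Productions for F:
  F → ): FIRST = { ')' }
  F → c: FIRST = { 'c' }
  F → num F c: FIRST = { 'num' }

Conflict for A: A → c ) A and A → c F F
  Overlap: { 'c' }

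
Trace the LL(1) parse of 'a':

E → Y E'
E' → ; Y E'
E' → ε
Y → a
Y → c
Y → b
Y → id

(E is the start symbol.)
LL(1) parsing maintains a stack (initially the start symbol over $) and the input. At each step: if the stack top is a terminal, match it against the current input token; if it is a non-terminal N, replace it with the RHS of M[N, lookahead] (the unique production whose predict set contains the lookahead).

Stack is shown with the top on the left.

Stack   Input  Action
---------------------
E $     a $    output E → Y E'
Y E' $  a $    output Y → a
a E' $  a $    match 'a'
E' $    $      output E' → ε
$       $      accept

The string is accepted.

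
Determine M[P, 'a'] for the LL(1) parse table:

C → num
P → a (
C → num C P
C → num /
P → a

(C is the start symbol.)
P → a (, P → a

To find M[P, 'a'], we find productions for P where 'a' is in the predict set (PREDICT(N → α) = (FIRST(α) \ {ε}) ∪ (FOLLOW(N) if α ⇒* ε)).

P → a (: PREDICT = { 'a' }
  'a' is in predict set, so this production goes in M[P, 'a']
P → a: PREDICT = { 'a' }
  'a' is in predict set, so this production goes in M[P, 'a']

M[P, 'a'] = P → a (, P → a  (a multiply-defined cell — the grammar is not LL(1))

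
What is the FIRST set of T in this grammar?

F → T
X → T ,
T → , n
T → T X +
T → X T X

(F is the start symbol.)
{ ',' }

FIRST sets of the other non-terminals involved (by the same procedure, iterated to a fixed point):
  FIRST(X) = { ',' }

From T → , n:
  - ',' is a terminal: add ',' and stop
From T → T X +:
  - T is the symbol being defined: contributes nothing new
    T is not nullable, so stop
From T → X T X:
  - X is a non-terminal: add FIRST(X) \ {ε} = { ',' }
    X is not nullable, so stop

Collecting: FIRST(T) = { ',' }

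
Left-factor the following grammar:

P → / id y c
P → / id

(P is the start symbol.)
Left-factoring transforms A → αβ₁ | αβ₂ into A → αA' and A' → β₁ | β₂
(α is the longest common prefix among the alternatives). Repeat until
no nonterminal has two alternatives with a common prefix.

Round 1: P has alternatives sharing prefix '/ id'. Introduce P': P → / id P'
  Add: P' → y c
  Add: P' → ε

No remaining common prefixes — done.

Resulting grammar:
P → / id P'
P' → y c
P' → ε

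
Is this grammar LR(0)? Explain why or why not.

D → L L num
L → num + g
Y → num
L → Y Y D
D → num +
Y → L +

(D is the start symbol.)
No. Shift-reduce conflict between [Y → num .] and [D → num . +]

Augment with D' → D and build the canonical LR(0) collection (I0 = CLOSURE({[D' → . D]}), then GOTO on every symbol after a dot until no new states appear). It has 15 states:
  I0: { [D → . L L num], [D → . num +], [D' → . D], [L → . Y Y D], [L → . num + g], [Y → . L +], [Y → . num] }  — shift
  I1: { [D' → D .] }  — accept
  I2: { [D → L . L num], [L → . Y Y D], [L → . num + g], [Y → . L +], [Y → . num], [Y → L . +] }  — shift
  I3: { [L → . Y Y D], [L → . num + g], [L → Y . Y D], [Y → . L +], [Y → . num] }  — shift
  I4: { [D → num . +], [L → num . + g], [Y → num .] }  — shift, reduce
  I5: { [D → num + .], [L → num + . g] }  — shift, reduce
  I6: { [L → num + g .] }  — reduce
  I7: { [Y → L . +] }  — shift
  I8: { [D → . L L num], [D → . num +], [L → . Y Y D], [L → . num + g], [L → Y . Y D], [L → Y Y . D], [Y → . L +], [Y → . num] }  — shift
  I9: { [L → num . + g], [Y → num .] }  — shift, reduce
  I10: { [L → num + . g] }  — shift
  I11: { [L → Y Y D .] }  — reduce
  I12: { [Y → L + .] }  — reduce
  I13: { [D → L L . num], [Y → L . +] }  — shift
  I14: { [D → L L num .] }  — reduce

Conflict in state I4:
  Shift-reduce conflict between [Y → num .] and [D → num . +]
So the grammar is NOT LR(0).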